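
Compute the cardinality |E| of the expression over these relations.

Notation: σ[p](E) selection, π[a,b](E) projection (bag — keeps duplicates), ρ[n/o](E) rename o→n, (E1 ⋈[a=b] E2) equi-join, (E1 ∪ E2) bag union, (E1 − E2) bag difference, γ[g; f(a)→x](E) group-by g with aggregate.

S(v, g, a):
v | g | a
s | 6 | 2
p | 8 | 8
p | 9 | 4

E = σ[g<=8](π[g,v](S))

Per-node cardinality:
  S → 3
  π[g,v](S) → 3
  σ[g<=8](π[g,v](S)) → 2

|E| = 2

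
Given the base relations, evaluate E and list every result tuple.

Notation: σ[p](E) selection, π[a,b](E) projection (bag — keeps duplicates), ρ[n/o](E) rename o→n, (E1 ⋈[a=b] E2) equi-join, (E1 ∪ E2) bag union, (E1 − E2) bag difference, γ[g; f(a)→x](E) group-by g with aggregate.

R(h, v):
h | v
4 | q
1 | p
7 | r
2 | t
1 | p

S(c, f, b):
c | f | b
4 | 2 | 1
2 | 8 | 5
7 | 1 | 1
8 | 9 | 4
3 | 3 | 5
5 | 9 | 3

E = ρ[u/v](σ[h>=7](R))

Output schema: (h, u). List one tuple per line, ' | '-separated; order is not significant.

Per-node cardinality:
  R → 5
  σ[h>=7](R) → 1
  ρ[u/v](σ[h>=7](R)) → 1

== RESULT ==
h | u
7 | r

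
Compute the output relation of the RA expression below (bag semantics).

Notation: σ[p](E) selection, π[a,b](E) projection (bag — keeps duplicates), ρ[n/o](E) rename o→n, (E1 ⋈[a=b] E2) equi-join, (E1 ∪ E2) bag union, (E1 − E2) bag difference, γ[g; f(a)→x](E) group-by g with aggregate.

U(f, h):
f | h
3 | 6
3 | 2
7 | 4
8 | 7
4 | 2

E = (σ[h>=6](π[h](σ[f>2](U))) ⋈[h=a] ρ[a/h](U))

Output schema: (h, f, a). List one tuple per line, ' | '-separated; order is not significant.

Stepwise |·|:
  U → 5
  σ[f>2](U) → 5
  π[h](σ[f>2](U)) → 5
  σ[h>=6](π[h](σ[f>2](U))) → 2
  U → 5
  ρ[a/h](U) → 5
  (σ[h>=6](π[h](σ[f>2](U))) ⋈[h=a] ρ[a/h](U)) → 2

== RESULT ==
h | f | a
6 | 3 | 6
7 | 8 | 7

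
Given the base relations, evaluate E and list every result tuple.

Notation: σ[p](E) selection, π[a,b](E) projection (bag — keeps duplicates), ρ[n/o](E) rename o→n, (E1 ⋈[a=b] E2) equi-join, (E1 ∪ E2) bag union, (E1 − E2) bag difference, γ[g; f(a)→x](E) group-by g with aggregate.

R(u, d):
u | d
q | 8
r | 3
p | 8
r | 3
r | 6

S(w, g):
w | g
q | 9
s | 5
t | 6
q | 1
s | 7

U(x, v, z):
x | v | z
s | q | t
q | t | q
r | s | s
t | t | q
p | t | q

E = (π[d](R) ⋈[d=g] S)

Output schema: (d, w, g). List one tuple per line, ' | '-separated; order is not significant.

Stepwise |·|:
  R → 5
  π[d](R) → 5
  S → 5
  (π[d](R) ⋈[d=g] S) → 1

== RESULT ==
d | w | g
6 | t | 6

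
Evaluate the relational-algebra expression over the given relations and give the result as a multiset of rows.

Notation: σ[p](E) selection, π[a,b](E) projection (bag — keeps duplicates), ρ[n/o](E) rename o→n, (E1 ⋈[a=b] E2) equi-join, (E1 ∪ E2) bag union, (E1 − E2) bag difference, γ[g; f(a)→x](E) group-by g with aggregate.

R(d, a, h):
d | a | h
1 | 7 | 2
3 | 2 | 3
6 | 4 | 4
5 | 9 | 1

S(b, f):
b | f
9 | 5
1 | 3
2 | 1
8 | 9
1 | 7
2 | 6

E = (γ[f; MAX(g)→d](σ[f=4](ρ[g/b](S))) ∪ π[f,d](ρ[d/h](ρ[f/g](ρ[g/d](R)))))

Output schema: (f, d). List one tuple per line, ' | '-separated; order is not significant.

Subexpression sizes:
  S → 6
  ρ[g/b](S) → 6
  σ[f=4](ρ[g/b](S)) → 0
  γ[f; MAX(g)→d](σ[f=4](ρ[g/b](S))) → 0
  R → 4
  ρ[g/d](R) → 4
  ρ[f/g](ρ[g/d](R)) → 4
  ρ[d/h](ρ[f/g](ρ[g/d](R))) → 4
  π[f,d](ρ[d/h](ρ[f/g](ρ[g/d](R)))) → 4
  (γ[f; MAX(g)→d](σ[f=4](ρ[g/b](S))) ∪ π[f,d](ρ[d/h](ρ[f/g](ρ[g/d](R))))) → 4

== RESULT ==
f | d
1 | 2
3 | 3
5 | 1
6 | 4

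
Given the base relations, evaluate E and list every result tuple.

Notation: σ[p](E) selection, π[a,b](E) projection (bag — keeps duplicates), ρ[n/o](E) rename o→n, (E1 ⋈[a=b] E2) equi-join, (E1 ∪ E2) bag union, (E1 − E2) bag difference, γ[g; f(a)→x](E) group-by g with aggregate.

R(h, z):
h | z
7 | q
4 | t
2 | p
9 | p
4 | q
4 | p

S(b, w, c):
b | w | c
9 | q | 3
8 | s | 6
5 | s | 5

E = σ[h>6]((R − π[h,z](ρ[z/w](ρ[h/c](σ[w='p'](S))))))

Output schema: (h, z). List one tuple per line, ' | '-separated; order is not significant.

Per-node cardinality:
  R → 6
  S → 3
  σ[w='p'](S) → 0
  ρ[h/c](σ[w='p'](S)) → 0
  ρ[z/w](ρ[h/c](σ[w='p'](S))) → 0
  π[h,z](ρ[z/w](ρ[h/c](σ[w='p'](S)))) → 0
  (R − π[h,z](ρ[z/w](ρ[h/c](σ[w='p'](S))))) → 6
  σ[h>6]((R − π[h,z](ρ[z/w](ρ[h/c](σ[w='p'](S)))))) → 2

== RESULT ==
h | z
7 | q
9 | p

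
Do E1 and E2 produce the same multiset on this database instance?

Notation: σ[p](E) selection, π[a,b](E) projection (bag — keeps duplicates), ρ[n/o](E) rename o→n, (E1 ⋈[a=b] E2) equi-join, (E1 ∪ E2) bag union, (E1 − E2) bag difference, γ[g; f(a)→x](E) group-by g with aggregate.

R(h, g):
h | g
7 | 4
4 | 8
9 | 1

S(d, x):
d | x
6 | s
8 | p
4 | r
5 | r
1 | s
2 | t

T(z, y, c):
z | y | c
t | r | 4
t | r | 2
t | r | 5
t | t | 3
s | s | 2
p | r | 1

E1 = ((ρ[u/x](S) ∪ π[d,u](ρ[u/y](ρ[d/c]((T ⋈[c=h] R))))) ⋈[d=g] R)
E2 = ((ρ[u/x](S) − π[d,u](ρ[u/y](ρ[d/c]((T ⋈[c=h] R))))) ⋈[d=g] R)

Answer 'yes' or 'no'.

E1 subexpression sizes:
  S → 6
  ρ[u/x](S) → 6
  T → 6
  R → 3
  (T ⋈[c=h] R) → 1
  ρ[d/c]((T ⋈[c=h] R)) → 1
  ρ[u/y](ρ[d/c]((T ⋈[c=h] R))) → 1
  π[d,u](ρ[u/y](ρ[d/c]((T ⋈[c=h] R)))) → 1
  (ρ[u/x](S) ∪ π[d,u](ρ[u/y](ρ[d/c]((T ⋈[c=h] R))))) → 7
  R → 3
  ((ρ[u/x](S) ∪ π[d,u](ρ[u/y](ρ[d/c]((T ⋈[c=h] R))))) ⋈[d=g] R) → 4
E2 subexpression sizes:
  S → 6
  ρ[u/x](S) → 6
  T → 6
  R → 3
  (T ⋈[c=h] R) → 1
  ρ[d/c]((T ⋈[c=h] R)) → 1
  ρ[u/y](ρ[d/c]((T ⋈[c=h] R))) → 1
  π[d,u](ρ[u/y](ρ[d/c]((T ⋈[c=h] R)))) → 1
  (ρ[u/x](S) − π[d,u](ρ[u/y](ρ[d/c]((T ⋈[c=h] R))))) → 5
  R → 3
  ((ρ[u/x](S) − π[d,u](ρ[u/y](ρ[d/c]((T ⋈[c=h] R))))) ⋈[d=g] R) → 2

E1 result:
d | u | h | g
1 | s | 9 | 1
4 | r | 7 | 4
4 | r | 7 | 4
8 | p | 4 | 8
E2 result:
d | u | h | g
1 | s | 9 | 1
8 | p | 4 | 8
Witness: (4, 'r', 7, 4) appears 2× in E1 but 0× in E2.

no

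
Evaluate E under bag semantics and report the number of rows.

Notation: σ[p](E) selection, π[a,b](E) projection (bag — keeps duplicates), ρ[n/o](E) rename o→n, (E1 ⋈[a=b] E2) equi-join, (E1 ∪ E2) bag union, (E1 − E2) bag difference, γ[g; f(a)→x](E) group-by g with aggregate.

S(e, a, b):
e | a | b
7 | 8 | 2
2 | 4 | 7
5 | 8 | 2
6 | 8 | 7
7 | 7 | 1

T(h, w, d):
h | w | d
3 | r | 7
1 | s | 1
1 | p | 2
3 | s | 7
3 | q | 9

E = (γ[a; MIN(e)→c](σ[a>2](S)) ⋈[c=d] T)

Row counts bottom-up:
  S → 5
  σ[a>2](S) → 5
  γ[a; MIN(e)→c](σ[a>2](S)) → 3
  T → 5
  (γ[a; MIN(e)→c](σ[a>2](S)) ⋈[c=d] T) → 3

|E| = 3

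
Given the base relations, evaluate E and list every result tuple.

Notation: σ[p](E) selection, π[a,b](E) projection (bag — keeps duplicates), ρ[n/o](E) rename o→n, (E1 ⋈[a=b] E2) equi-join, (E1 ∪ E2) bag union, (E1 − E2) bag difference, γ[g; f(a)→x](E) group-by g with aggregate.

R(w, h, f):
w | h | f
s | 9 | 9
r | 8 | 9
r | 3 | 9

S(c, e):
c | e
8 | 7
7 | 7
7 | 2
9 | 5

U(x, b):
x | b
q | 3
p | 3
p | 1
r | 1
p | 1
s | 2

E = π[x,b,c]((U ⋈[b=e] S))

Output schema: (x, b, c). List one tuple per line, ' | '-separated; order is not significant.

Stepwise |·|:
  U → 6
  S → 4
  (U ⋈[b=e] S) → 1
  π[x,b,c]((U ⋈[b=e] S)) → 1

== RESULT ==
x | b | c
s | 2 | 7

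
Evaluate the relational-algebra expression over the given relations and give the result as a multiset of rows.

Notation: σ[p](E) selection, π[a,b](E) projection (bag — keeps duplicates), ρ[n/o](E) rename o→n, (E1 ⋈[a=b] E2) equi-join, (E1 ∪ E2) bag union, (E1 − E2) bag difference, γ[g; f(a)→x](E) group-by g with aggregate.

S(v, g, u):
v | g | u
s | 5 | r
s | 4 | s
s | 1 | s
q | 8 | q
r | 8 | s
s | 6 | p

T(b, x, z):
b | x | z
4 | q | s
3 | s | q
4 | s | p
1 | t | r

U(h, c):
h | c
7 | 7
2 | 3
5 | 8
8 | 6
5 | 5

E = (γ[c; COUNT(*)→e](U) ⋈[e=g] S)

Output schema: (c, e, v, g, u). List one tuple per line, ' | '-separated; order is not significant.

Stepwise |·|:
  U → 5
  γ[c; COUNT(*)→e](U) → 5
  S → 6
  (γ[c; COUNT(*)→e](U) ⋈[e=g] S) → 5

== RESULT ==
c | e | v | g | u
3 | 1 | s | 1 | s
5 | 1 | s | 1 | s
6 | 1 | s | 1 | s
7 | 1 | s | 1 | s
8 | 1 | s | 1 | s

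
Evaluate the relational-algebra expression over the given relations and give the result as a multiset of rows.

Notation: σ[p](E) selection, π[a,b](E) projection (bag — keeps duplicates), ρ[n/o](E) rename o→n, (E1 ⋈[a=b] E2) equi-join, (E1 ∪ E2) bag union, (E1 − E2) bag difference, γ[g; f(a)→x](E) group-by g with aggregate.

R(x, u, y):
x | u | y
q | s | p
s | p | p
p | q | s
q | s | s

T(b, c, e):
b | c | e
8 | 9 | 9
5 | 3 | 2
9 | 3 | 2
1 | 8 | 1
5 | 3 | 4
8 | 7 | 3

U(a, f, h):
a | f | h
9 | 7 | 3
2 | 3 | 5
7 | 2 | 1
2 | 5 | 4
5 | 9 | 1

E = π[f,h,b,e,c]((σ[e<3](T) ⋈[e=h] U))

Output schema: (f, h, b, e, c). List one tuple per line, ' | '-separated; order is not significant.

Row counts bottom-up:
  T → 6
  σ[e<3](T) → 3
  U → 5
  (σ[e<3](T) ⋈[e=h] U) → 2
  π[f,h,b,e,c]((σ[e<3](T) ⋈[e=h] U)) → 2

== RESULT ==
f | h | b | e | c
2 | 1 | 1 | 1 | 8
9 | 1 | 1 | 1 | 8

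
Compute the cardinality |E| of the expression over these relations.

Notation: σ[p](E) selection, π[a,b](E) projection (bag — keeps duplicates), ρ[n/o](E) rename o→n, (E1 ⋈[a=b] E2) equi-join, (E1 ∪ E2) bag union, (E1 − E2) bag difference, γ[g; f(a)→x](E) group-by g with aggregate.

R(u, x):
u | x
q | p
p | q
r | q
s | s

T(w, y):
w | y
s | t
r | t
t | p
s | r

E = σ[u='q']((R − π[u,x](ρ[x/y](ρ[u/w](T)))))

Per-node cardinality:
  R → 4
  T → 4
  ρ[u/w](T) → 4
  ρ[x/y](ρ[u/w](T)) → 4
  π[u,x](ρ[x/y](ρ[u/w](T))) → 4
  (R − π[u,x](ρ[x/y](ρ[u/w](T)))) → 4
  σ[u='q']((R − π[u,x](ρ[x/y](ρ[u/w](T))))) → 1

|E| = 1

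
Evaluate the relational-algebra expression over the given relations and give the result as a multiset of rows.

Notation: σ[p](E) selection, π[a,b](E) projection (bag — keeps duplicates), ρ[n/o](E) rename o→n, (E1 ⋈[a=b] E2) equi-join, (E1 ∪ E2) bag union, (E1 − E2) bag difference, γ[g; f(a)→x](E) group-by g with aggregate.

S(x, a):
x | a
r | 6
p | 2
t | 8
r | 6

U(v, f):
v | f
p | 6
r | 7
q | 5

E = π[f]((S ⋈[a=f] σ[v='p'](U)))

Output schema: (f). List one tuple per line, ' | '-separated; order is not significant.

Row counts bottom-up:
  S → 4
  U → 3
  σ[v='p'](U) → 1
  (S ⋈[a=f] σ[v='p'](U)) → 2
  π[f]((S ⋈[a=f] σ[v='p'](U))) → 2

== RESULT ==
f
6
6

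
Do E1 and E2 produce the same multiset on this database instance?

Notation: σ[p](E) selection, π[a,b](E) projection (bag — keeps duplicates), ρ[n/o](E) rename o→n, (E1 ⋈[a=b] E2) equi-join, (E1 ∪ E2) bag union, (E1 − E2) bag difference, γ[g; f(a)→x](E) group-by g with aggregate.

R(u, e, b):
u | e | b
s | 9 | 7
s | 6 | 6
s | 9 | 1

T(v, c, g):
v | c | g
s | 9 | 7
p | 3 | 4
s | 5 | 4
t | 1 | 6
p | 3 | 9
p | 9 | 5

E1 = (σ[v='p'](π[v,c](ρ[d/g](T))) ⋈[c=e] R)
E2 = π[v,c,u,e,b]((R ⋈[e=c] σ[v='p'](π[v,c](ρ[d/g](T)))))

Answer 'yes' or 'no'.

E1 per-node cardinality:
  T → 6
  ρ[d/g](T) → 6
  π[v,c](ρ[d/g](T)) → 6
  σ[v='p'](π[v,c](ρ[d/g](T))) → 3
  R → 3
  (σ[v='p'](π[v,c](ρ[d/g](T))) ⋈[c=e] R) → 2
E2 per-node cardinality:
  R → 3
  T → 6
  ρ[d/g](T) → 6
  π[v,c](ρ[d/g](T)) → 6
  σ[v='p'](π[v,c](ρ[d/g](T))) → 3
  (R ⋈[e=c] σ[v='p'](π[v,c](ρ[d/g](T)))) → 2
  π[v,c,u,e,b]((R ⋈[e=c] σ[v='p'](π[v,c](ρ[d/g](T))))) → 2

E1 and E2 produce the same multiset:
v | c | u | e | b
p | 9 | s | 9 | 1
p | 9 | s | 9 | 7

yes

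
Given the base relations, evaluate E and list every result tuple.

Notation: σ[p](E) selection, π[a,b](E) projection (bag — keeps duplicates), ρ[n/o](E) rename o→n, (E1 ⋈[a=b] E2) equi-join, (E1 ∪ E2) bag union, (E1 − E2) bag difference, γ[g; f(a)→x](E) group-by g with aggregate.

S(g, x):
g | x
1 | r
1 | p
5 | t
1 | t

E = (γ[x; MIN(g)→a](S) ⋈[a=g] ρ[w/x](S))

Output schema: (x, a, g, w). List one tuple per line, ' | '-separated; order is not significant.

Per-node cardinality:
  S → 4
  γ[x; MIN(g)→a](S) → 3
  S → 4
  ρ[w/x](S) → 4
  (γ[x; MIN(g)→a](S) ⋈[a=g] ρ[w/x](S)) → 9

== RESULT ==
x | a | g | w
p | 1 | 1 | p
p | 1 | 1 | r
p | 1 | 1 | t
r | 1 | 1 | p
r | 1 | 1 | r
r | 1 | 1 | t
t | 1 | 1 | p
t | 1 | 1 | r
t | 1 | 1 | t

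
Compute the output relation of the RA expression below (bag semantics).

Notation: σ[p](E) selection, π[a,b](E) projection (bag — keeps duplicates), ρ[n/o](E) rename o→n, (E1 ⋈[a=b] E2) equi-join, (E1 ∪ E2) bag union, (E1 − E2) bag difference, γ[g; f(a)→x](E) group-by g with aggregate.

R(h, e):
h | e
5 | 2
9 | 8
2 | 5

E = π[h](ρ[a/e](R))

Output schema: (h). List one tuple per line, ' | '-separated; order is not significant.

Row counts bottom-up:
  R → 3
  ρ[a/e](R) → 3
  π[h](ρ[a/e](R)) → 3

== RESULT ==
h
2
5
9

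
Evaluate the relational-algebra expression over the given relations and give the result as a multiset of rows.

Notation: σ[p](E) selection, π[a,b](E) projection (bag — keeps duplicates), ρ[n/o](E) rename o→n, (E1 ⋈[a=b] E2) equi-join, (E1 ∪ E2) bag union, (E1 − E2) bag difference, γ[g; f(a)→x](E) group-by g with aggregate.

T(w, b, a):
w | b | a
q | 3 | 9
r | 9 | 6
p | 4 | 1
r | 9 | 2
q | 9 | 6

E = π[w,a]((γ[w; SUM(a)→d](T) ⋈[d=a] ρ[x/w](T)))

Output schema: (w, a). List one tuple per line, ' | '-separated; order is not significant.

Stepwise |·|:
  T → 5
  γ[w; SUM(a)→d](T) → 3
  T → 5
  ρ[x/w](T) → 5
  (γ[w; SUM(a)→d](T) ⋈[d=a] ρ[x/w](T)) → 1
  π[w,a]((γ[w; SUM(a)→d](T) ⋈[d=a] ρ[x/w](T))) → 1

== RESULT ==
w | a
p | 1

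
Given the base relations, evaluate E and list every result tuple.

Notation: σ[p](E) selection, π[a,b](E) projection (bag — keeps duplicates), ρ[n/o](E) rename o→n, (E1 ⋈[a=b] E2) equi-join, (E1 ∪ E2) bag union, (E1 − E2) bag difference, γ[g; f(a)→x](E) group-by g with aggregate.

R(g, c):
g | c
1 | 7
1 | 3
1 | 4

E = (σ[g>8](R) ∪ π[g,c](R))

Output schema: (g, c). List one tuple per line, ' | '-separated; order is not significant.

Per-node cardinality:
  R → 3
  σ[g>8](R) → 0
  R → 3
  π[g,c](R) → 3
  (σ[g>8](R) ∪ π[g,c](R)) → 3

== RESULT ==
g | c
1 | 3
1 | 4
1 | 7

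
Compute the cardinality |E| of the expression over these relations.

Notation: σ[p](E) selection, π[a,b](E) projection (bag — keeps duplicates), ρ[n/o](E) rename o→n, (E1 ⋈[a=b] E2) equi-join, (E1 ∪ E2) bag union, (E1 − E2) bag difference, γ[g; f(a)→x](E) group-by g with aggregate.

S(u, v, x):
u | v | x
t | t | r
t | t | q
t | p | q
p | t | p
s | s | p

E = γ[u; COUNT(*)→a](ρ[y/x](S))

Per-node cardinality:
  S → 5
  ρ[y/x](S) → 5
  γ[u; COUNT(*)→a](ρ[y/x](S)) → 3

|E| = 3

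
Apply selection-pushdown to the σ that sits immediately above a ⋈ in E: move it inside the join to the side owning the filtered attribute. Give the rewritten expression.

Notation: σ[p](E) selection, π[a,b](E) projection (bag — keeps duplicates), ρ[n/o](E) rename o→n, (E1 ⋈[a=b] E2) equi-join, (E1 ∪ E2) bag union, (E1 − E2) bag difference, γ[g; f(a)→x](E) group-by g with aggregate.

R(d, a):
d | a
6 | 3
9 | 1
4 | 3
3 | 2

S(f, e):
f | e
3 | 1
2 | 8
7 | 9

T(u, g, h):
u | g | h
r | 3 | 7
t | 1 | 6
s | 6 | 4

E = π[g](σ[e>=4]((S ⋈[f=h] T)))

σ filters on e, owned by the left side.
E' = π[g]((σ[e>=4](S) ⋈[f=h] T))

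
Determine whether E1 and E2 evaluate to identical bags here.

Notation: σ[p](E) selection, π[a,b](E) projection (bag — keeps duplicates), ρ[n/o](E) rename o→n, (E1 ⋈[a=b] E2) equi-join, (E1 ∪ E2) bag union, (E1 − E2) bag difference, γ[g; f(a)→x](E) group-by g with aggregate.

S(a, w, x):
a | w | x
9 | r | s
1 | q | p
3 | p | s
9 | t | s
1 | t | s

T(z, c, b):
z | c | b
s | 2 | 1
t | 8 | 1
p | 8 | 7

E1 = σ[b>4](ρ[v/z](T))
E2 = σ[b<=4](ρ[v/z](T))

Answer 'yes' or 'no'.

E1 row counts bottom-up:
  T → 3
  ρ[v/z](T) → 3
  σ[b>4](ρ[v/z](T)) → 1
E2 row counts bottom-up:
  T → 3
  ρ[v/z](T) → 3
  σ[b<=4](ρ[v/z](T)) → 2

E1 result:
v | c | b
p | 8 | 7
E2 result:
v | c | b
s | 2 | 1
t | 8 | 1
Witness: ('s', 2, 1) appears 0× in E1 but 1× in E2.

no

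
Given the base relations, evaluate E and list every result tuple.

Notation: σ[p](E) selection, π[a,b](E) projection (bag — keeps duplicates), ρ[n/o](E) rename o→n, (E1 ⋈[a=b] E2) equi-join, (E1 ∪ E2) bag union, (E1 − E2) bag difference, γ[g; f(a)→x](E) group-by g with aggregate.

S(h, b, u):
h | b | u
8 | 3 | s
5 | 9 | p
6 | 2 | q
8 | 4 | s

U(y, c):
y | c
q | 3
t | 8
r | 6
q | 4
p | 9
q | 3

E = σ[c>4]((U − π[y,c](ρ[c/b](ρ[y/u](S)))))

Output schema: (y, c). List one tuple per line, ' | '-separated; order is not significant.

Stepwise |·|:
  U → 6
  S → 4
  ρ[y/u](S) → 4
  ρ[c/b](ρ[y/u](S)) → 4
  π[y,c](ρ[c/b](ρ[y/u](S))) → 4
  (U − π[y,c](ρ[c/b](ρ[y/u](S)))) → 5
  σ[c>4]((U − π[y,c](ρ[c/b](ρ[y/u](S))))) → 2

== RESULT ==
y | c
r | 6
t | 8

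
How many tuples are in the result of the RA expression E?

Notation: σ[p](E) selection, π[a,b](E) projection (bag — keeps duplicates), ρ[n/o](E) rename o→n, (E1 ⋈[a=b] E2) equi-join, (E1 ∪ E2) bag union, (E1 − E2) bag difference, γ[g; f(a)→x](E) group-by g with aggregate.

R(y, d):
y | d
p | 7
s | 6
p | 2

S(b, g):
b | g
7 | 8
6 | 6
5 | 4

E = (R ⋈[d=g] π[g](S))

Row counts bottom-up:
  R → 3
  S → 3
  π[g](S) → 3
  (R ⋈[d=g] π[g](S)) → 1

|E| = 1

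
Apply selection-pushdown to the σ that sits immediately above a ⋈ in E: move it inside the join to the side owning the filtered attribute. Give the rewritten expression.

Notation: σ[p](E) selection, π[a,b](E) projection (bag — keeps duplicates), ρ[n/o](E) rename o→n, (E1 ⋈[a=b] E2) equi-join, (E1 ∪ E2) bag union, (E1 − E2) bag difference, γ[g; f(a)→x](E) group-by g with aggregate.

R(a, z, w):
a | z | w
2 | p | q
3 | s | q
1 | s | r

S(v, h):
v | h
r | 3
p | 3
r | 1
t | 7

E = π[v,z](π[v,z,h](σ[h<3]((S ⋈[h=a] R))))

σ filters on h, owned by the left side.
E' = π[v,z](π[v,z,h]((σ[h<3](S) ⋈[h=a] R)))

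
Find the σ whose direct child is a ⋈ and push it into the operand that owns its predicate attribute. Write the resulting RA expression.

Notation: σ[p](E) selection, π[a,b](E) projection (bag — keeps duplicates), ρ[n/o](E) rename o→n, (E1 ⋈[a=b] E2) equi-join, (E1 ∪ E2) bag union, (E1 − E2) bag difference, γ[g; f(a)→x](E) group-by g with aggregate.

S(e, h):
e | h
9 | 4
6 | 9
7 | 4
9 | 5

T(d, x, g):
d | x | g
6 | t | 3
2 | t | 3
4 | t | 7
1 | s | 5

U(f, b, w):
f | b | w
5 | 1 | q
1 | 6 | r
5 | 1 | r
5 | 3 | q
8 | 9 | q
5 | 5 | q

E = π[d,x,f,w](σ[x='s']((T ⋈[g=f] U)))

σ filters on x, owned by the left side.
E' = π[d,x,f,w]((σ[x='s'](T) ⋈[g=f] U))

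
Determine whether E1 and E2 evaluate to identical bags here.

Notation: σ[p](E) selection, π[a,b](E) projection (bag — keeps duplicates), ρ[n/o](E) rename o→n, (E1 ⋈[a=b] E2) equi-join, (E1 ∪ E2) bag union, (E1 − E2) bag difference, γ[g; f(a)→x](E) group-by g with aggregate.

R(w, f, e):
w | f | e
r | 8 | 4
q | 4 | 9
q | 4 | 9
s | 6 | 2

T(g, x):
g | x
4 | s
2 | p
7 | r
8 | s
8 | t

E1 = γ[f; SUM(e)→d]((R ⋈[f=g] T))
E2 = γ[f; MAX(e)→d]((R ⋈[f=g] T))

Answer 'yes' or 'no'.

E1 subexpression sizes:
  R → 4
  T → 5
  (R ⋈[f=g] T) → 4
  γ[f; SUM(e)→d]((R ⋈[f=g] T)) → 2
E2 subexpression sizes:
  R → 4
  T → 5
  (R ⋈[f=g] T) → 4
  γ[f; MAX(e)→d]((R ⋈[f=g] T)) → 2

E1 result:
f | d
4 | 18
8 | 8
E2 result:
f | d
4 | 9
8 | 4
Witness: (4, 9) appears 0× in E1 but 1× in E2.

no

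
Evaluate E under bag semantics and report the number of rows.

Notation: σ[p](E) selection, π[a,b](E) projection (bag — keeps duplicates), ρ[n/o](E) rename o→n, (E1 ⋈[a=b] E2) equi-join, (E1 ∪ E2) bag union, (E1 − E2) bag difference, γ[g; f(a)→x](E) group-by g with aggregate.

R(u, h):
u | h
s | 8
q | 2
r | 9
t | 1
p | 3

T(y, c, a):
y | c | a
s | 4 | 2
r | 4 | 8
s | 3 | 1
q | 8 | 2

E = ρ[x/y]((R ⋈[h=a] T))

Row counts bottom-up:
  R → 5
  T → 4
  (R ⋈[h=a] T) → 4
  ρ[x/y]((R ⋈[h=a] T)) → 4

|E| = 4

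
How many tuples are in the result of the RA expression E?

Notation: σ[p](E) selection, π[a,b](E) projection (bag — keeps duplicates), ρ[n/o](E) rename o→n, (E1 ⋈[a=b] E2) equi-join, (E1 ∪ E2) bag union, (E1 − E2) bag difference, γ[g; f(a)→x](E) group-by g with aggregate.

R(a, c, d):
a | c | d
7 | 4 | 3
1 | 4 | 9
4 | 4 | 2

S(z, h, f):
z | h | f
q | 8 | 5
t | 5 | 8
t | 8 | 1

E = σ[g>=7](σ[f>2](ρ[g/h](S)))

Stepwise |·|:
  S → 3
  ρ[g/h](S) → 3
  σ[f>2](ρ[g/h](S)) → 2
  σ[g>=7](σ[f>2](ρ[g/h](S))) → 1

|E| = 1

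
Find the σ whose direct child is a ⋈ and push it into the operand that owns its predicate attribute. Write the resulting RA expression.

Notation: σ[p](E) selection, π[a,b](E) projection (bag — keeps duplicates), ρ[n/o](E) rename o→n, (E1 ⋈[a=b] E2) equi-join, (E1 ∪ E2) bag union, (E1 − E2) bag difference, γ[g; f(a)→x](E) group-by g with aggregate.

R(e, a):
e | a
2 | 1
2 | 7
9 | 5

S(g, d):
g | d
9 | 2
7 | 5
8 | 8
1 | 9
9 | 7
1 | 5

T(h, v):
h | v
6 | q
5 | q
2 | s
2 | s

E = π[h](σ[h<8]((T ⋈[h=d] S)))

σ filters on h, owned by the left side.
E' = π[h]((σ[h<8](T) ⋈[h=d] S))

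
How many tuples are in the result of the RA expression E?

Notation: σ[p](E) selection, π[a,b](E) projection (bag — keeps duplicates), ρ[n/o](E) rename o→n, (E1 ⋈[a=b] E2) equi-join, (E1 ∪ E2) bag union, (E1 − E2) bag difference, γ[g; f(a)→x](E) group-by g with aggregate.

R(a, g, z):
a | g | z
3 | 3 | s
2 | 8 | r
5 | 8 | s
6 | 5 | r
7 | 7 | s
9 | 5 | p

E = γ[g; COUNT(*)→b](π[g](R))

Subexpression sizes:
  R → 6
  π[g](R) → 6
  γ[g; COUNT(*)→b](π[g](R)) → 4

|E| = 4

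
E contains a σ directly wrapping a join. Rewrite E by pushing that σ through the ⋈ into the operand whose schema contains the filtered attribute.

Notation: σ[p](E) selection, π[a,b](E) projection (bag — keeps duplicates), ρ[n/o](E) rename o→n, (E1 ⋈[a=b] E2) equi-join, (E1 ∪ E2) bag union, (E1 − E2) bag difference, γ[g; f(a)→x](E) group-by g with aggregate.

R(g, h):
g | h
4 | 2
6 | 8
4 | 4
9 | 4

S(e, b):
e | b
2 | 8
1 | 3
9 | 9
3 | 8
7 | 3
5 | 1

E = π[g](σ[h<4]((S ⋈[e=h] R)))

σ filters on h, owned by the right side.
E' = π[g]((S ⋈[e=h] σ[h<4](R)))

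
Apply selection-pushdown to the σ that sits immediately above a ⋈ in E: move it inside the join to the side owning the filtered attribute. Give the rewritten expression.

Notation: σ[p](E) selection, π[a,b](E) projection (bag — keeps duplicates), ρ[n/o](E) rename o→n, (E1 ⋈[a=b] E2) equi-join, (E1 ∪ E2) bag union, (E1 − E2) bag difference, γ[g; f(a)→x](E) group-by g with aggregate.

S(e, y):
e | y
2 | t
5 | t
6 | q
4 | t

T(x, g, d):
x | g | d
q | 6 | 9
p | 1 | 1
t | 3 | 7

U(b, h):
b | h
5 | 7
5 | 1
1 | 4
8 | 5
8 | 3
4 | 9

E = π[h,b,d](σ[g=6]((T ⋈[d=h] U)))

σ filters on g, owned by the left side.
E' = π[h,b,d]((σ[g=6](T) ⋈[d=h] U))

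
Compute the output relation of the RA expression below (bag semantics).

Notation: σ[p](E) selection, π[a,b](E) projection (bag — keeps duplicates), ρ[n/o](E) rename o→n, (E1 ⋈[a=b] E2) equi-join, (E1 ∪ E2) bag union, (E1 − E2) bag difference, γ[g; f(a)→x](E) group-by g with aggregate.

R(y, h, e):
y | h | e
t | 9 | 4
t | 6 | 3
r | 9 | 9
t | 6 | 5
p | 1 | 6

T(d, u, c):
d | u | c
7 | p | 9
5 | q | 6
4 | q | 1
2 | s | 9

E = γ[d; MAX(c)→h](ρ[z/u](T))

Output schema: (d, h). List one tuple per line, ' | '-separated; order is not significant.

Subexpression sizes:
  T → 4
  ρ[z/u](T) → 4
  γ[d; MAX(c)→h](ρ[z/u](T)) → 4

== RESULT ==
d | h
2 | 9
4 | 1
5 | 6
7 | 9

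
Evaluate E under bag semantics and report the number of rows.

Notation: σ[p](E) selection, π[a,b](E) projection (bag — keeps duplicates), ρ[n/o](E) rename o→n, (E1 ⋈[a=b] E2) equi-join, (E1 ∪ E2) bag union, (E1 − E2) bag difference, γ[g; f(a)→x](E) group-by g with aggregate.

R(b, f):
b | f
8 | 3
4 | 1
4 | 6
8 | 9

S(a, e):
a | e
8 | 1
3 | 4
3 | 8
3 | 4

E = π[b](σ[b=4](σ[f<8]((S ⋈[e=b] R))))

Row counts bottom-up:
  S → 4
  R → 4
  (S ⋈[e=b] R) → 6
  σ[f<8]((S ⋈[e=b] R)) → 5
  σ[b=4](σ[f<8]((S ⋈[e=b] R))) → 4
  π[b](σ[b=4](σ[f<8]((S ⋈[e=b] R)))) → 4

|E| = 4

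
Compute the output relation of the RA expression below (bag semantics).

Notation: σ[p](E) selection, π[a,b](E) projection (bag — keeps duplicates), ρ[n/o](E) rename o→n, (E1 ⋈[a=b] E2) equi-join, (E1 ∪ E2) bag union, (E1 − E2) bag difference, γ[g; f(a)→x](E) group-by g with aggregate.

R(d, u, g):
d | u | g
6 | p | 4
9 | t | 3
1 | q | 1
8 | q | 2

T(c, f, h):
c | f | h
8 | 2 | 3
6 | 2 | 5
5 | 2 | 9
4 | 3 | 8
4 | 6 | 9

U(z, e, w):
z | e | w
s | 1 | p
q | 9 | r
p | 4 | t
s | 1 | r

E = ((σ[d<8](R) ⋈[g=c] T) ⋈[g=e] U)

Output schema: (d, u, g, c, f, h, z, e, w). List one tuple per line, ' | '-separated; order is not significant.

Row counts bottom-up:
  R → 4
  σ[d<8](R) → 2
  T → 5
  (σ[d<8](R) ⋈[g=c] T) → 2
  U → 4
  ((σ[d<8](R) ⋈[g=c] T) ⋈[g=e] U) → 2

== RESULT ==
d | u | g | c | f | h | z | e | w
6 | p | 4 | 4 | 3 | 8 | p | 4 | t
6 | p | 4 | 4 | 6 | 9 | p | 4 | t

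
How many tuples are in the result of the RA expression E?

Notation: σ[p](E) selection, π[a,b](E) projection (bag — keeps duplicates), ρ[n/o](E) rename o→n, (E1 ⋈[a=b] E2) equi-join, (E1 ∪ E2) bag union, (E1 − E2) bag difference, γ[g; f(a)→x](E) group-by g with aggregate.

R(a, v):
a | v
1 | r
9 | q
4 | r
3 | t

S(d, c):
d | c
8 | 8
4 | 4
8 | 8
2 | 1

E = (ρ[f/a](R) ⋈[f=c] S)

Stepwise |·|:
  R → 4
  ρ[f/a](R) → 4
  S → 4
  (ρ[f/a](R) ⋈[f=c] S) → 2

|E| = 2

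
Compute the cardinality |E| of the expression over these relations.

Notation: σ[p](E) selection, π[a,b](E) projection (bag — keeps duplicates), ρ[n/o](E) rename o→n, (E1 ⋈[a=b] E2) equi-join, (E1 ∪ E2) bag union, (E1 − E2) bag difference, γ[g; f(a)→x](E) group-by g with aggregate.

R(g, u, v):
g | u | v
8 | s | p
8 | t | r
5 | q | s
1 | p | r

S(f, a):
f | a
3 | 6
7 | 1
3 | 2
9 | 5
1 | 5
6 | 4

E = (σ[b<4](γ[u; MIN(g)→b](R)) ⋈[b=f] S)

Row counts bottom-up:
  R → 4
  γ[u; MIN(g)→b](R) → 4
  σ[b<4](γ[u; MIN(g)→b](R)) → 1
  S → 6
  (σ[b<4](γ[u; MIN(g)→b](R)) ⋈[b=f] S) → 1

|E| = 1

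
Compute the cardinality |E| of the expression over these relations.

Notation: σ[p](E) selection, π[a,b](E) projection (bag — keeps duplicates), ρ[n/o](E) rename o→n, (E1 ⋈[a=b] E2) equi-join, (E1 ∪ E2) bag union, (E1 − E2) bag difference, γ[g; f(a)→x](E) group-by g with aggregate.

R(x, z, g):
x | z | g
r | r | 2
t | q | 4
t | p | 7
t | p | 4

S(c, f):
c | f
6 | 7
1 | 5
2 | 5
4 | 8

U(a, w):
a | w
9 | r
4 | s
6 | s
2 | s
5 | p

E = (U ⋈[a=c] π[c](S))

Per-node cardinality:
  U → 5
  S → 4
  π[c](S) → 4
  (U ⋈[a=c] π[c](S)) → 3

|E| = 3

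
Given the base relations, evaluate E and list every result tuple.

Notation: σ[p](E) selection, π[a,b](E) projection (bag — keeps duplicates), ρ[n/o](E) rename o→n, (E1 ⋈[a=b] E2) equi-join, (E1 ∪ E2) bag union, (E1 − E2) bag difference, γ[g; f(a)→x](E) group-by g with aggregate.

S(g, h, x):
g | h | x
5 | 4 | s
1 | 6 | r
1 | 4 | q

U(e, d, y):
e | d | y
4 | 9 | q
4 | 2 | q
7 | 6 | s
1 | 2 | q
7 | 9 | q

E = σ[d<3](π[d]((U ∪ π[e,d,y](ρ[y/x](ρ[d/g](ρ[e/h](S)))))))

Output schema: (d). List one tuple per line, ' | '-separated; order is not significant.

Stepwise |·|:
  U → 5
  S → 3
  ρ[e/h](S) → 3
  ρ[d/g](ρ[e/h](S)) → 3
  ρ[y/x](ρ[d/g](ρ[e/h](S))) → 3
  π[e,d,y](ρ[y/x](ρ[d/g](ρ[e/h](S)))) → 3
  (U ∪ π[e,d,y](ρ[y/x](ρ[d/g](ρ[e/h](S))))) → 8
  π[d]((U ∪ π[e,d,y](ρ[y/x](ρ[d/g](ρ[e/h](S)))))) → 8
  σ[d<3](π[d]((U ∪ π[e,d,y](ρ[y/x](ρ[d/g](ρ[e/h](S))))))) → 4

== RESULT ==
d
1
1
2
2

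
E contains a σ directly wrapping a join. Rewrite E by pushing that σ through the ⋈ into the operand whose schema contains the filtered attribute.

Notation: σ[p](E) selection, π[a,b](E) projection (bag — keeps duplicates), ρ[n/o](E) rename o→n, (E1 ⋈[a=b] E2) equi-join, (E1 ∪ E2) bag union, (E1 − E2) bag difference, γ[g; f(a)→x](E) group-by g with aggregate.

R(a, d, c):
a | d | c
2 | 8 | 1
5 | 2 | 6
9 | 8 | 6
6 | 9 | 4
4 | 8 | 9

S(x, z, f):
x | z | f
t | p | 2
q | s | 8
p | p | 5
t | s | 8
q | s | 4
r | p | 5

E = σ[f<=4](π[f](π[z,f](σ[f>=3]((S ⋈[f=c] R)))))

σ filters on f, owned by the left side.
E' = σ[f<=4](π[f](π[z,f]((σ[f>=3](S) ⋈[f=c] R))))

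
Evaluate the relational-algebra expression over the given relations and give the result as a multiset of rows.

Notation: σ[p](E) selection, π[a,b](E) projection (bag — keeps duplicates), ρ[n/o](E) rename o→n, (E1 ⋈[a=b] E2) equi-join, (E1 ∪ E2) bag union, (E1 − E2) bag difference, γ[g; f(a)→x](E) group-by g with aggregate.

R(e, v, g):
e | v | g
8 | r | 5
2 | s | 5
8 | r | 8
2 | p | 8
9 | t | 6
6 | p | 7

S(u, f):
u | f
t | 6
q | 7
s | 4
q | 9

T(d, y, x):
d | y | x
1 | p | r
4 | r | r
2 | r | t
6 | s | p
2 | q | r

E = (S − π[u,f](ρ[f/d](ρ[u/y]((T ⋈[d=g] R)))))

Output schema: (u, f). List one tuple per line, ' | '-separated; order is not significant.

Row counts bottom-up:
  S → 4
  T → 5
  R → 6
  (T ⋈[d=g] R) → 1
  ρ[u/y]((T ⋈[d=g] R)) → 1
  ρ[f/d](ρ[u/y]((T ⋈[d=g] R))) → 1
  π[u,f](ρ[f/d](ρ[u/y]((T ⋈[d=g] R)))) → 1
  (S − π[u,f](ρ[f/d](ρ[u/y]((T ⋈[d=g] R))))) → 4

== RESULT ==
u | f
q | 7
q | 9
s | 4
t | 6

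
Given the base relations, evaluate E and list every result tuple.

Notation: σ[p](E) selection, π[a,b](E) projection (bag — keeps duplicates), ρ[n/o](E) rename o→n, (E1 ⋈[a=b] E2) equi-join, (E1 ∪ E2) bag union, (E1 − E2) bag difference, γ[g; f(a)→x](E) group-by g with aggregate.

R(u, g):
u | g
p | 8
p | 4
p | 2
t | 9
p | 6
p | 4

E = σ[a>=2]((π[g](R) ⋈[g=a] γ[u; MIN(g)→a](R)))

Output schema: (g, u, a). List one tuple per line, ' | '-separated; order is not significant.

Per-node cardinality:
  R → 6
  π[g](R) → 6
  R → 6
  γ[u; MIN(g)→a](R) → 2
  (π[g](R) ⋈[g=a] γ[u; MIN(g)→a](R)) → 2
  σ[a>=2]((π[g](R) ⋈[g=a] γ[u; MIN(g)→a](R))) → 2

== RESULT ==
g | u | a
2 | p | 2
9 | t | 9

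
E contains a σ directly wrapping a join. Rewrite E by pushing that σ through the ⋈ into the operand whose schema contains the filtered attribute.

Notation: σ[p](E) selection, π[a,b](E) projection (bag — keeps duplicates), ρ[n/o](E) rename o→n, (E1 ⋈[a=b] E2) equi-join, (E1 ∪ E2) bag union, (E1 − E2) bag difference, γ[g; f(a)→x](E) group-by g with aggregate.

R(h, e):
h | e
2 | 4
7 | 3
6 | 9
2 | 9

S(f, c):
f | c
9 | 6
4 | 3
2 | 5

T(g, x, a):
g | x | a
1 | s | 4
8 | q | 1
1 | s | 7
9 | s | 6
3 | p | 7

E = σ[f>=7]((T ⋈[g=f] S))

σ filters on f, owned by the right side.
E' = (T ⋈[g=f] σ[f>=7](S))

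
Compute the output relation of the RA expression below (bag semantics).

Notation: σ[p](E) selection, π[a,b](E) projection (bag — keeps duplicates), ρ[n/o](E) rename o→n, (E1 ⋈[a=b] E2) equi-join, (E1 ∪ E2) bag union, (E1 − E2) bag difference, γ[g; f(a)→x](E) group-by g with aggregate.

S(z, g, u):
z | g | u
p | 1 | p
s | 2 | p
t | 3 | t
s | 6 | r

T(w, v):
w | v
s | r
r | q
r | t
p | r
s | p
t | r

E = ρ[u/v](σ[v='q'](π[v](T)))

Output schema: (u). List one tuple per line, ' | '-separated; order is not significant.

Subexpression sizes:
  T → 6
  π[v](T) → 6
  σ[v='q'](π[v](T)) → 1
  ρ[u/v](σ[v='q'](π[v](T))) → 1

== RESULT ==
u
q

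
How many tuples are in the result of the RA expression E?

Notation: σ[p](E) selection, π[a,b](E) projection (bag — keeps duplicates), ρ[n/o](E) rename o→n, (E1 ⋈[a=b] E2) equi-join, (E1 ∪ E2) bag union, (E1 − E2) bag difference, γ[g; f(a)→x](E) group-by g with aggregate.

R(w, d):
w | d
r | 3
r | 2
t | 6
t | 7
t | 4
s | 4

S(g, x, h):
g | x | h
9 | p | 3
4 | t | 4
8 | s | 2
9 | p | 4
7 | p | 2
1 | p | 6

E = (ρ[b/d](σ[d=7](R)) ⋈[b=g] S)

Per-node cardinality:
  R → 6
  σ[d=7](R) → 1
  ρ[b/d](σ[d=7](R)) → 1
  S → 6
  (ρ[b/d](σ[d=7](R)) ⋈[b=g] S) → 1

|E| = 1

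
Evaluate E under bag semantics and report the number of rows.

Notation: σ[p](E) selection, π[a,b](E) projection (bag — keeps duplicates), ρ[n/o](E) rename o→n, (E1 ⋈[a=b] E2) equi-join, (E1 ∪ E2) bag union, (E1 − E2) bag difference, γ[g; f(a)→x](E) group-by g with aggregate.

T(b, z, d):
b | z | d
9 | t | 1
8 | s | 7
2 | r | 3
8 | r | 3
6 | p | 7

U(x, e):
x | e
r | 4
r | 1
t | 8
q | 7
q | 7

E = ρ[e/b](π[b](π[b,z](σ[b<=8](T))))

Row counts bottom-up:
  T → 5
  σ[b<=8](T) → 4
  π[b,z](σ[b<=8](T)) → 4
  π[b](π[b,z](σ[b<=8](T))) → 4
  ρ[e/b](π[b](π[b,z](σ[b<=8](T)))) → 4

|E| = 4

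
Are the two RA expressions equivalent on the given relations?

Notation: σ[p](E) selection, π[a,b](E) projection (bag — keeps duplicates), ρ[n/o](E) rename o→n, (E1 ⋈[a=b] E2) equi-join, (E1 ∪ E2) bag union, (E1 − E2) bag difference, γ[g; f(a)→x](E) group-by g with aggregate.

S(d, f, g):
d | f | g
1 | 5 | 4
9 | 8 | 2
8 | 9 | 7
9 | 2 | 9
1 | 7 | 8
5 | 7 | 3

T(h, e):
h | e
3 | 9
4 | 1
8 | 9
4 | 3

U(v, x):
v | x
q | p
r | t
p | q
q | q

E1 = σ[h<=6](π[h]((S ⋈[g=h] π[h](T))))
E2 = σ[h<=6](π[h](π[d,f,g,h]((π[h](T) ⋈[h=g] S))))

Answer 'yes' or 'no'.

E1 stepwise |·|:
  S → 6
  T → 4
  π[h](T) → 4
  (S ⋈[g=h] π[h](T)) → 4
  π[h]((S ⋈[g=h] π[h](T))) → 4
  σ[h<=6](π[h]((S ⋈[g=h] π[h](T)))) → 3
E2 stepwise |·|:
  T → 4
  π[h](T) → 4
  S → 6
  (π[h](T) ⋈[h=g] S) → 4
  π[d,f,g,h]((π[h](T) ⋈[h=g] S)) → 4
  π[h](π[d,f,g,h]((π[h](T) ⋈[h=g] S))) → 4
  σ[h<=6](π[h](π[d,f,g,h]((π[h](T) ⋈[h=g] S)))) → 3

E1 and E2 produce the same multiset:
h
3
4
4

yes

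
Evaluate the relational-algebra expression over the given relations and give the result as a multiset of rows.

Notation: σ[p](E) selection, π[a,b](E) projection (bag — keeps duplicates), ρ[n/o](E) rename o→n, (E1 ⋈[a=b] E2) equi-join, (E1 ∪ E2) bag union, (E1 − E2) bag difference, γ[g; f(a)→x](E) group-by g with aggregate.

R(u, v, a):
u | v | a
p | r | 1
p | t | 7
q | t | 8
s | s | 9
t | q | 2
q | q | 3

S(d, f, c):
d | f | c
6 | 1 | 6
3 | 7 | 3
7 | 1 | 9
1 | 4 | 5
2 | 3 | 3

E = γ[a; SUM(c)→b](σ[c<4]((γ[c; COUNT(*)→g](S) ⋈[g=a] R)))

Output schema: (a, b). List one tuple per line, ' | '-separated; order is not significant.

Stepwise |·|:
  S → 5
  γ[c; COUNT(*)→g](S) → 4
  R → 6
  (γ[c; COUNT(*)→g](S) ⋈[g=a] R) → 4
  σ[c<4]((γ[c; COUNT(*)→g](S) ⋈[g=a] R)) → 1
  γ[a; SUM(c)→b](σ[c<4]((γ[c; COUNT(*)→g](S) ⋈[g=a] R))) → 1

== RESULT ==
a | b
2 | 3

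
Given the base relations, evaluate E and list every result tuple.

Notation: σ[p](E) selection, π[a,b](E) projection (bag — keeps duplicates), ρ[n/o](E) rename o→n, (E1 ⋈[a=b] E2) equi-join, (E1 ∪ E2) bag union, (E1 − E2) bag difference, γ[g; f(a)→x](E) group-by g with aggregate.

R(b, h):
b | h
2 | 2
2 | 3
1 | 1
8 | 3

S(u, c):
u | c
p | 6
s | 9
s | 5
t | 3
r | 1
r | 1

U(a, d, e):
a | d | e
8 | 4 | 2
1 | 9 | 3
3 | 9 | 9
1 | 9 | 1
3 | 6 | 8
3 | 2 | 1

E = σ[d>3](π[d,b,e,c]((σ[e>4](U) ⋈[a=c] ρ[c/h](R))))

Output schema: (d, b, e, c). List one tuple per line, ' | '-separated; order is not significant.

Row counts bottom-up:
  U → 6
  σ[e>4](U) → 2
  R → 4
  ρ[c/h](R) → 4
  (σ[e>4](U) ⋈[a=c] ρ[c/h](R)) → 4
  π[d,b,e,c]((σ[e>4](U) ⋈[a=c] ρ[c/h](R))) → 4
  σ[d>3](π[d,b,e,c]((σ[e>4](U) ⋈[a=c] ρ[c/h](R)))) → 4

== RESULT ==
d | b | e | c
6 | 2 | 8 | 3
6 | 8 | 8 | 3
9 | 2 | 9 | 3
9 | 8 | 9 | 3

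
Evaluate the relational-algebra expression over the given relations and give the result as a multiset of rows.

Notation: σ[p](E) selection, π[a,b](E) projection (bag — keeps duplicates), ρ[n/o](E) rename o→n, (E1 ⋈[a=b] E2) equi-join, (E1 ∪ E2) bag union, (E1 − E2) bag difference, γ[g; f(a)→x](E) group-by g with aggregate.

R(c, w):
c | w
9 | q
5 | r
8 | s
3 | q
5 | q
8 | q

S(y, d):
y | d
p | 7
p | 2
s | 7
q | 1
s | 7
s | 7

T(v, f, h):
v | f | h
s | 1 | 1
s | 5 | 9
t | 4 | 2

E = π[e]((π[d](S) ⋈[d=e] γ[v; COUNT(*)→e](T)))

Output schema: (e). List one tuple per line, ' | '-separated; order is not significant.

Stepwise |·|:
  S → 6
  π[d](S) → 6
  T → 3
  γ[v; COUNT(*)→e](T) → 2
  (π[d](S) ⋈[d=e] γ[v; COUNT(*)→e](T)) → 2
  π[e]((π[d](S) ⋈[d=e] γ[v; COUNT(*)→e](T))) → 2

== RESULT ==
e
1
2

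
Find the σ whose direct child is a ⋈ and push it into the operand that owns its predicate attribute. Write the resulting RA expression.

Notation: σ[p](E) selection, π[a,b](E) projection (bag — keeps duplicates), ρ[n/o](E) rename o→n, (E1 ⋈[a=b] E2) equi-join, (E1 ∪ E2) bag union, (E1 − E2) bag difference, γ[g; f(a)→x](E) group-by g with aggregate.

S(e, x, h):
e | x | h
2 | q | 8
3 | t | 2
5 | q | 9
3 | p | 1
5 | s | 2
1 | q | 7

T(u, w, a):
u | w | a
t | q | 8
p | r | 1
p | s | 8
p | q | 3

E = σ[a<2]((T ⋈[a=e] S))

σ filters on a, owned by the left side.
E' = (σ[a<2](T) ⋈[a=e] S)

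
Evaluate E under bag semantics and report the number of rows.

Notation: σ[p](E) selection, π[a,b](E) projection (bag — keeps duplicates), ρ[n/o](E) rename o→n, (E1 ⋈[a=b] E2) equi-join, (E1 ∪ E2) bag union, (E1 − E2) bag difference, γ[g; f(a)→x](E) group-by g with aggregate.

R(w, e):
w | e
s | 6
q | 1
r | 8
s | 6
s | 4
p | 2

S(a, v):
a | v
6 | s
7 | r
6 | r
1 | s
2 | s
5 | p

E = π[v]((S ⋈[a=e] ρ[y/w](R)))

Stepwise |·|:
  S → 6
  R → 6
  ρ[y/w](R) → 6
  (S ⋈[a=e] ρ[y/w](R)) → 6
  π[v]((S ⋈[a=e] ρ[y/w](R))) → 6

|E| = 6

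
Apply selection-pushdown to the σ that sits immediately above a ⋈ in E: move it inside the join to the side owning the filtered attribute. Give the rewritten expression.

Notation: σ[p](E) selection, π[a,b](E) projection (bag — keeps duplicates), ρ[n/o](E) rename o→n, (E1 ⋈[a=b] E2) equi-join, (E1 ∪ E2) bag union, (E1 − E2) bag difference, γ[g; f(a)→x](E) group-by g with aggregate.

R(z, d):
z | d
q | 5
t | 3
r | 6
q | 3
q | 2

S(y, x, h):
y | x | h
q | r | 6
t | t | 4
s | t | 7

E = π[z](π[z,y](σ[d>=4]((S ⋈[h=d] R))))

σ filters on d, owned by the right side.
E' = π[z](π[z,y]((S ⋈[h=d] σ[d>=4](R))))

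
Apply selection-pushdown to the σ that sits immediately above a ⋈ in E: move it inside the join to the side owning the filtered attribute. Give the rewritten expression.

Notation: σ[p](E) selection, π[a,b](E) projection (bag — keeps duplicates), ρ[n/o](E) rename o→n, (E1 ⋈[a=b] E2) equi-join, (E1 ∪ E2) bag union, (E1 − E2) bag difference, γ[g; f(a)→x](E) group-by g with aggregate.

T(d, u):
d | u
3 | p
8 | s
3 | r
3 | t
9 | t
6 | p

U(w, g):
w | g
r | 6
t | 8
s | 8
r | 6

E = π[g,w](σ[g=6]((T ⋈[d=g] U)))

σ filters on g, owned by the right side.
E' = π[g,w]((T ⋈[d=g] σ[g=6](U)))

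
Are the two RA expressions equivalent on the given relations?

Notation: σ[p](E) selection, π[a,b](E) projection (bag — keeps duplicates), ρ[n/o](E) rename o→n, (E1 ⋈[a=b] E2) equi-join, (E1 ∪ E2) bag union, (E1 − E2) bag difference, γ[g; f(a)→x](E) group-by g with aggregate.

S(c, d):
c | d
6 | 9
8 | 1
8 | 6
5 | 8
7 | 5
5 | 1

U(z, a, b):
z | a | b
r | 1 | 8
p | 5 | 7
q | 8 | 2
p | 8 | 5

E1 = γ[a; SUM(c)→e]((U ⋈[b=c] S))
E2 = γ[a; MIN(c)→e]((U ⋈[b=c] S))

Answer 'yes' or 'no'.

E1 per-node cardinality:
  U → 4
  S → 6
  (U ⋈[b=c] S) → 5
  γ[a; SUM(c)→e]((U ⋈[b=c] S)) → 3
E2 per-node cardinality:
  U → 4
  S → 6
  (U ⋈[b=c] S) → 5
  γ[a; MIN(c)→e]((U ⋈[b=c] S)) → 3

E1 result:
a | e
1 | 16
5 | 7
8 | 10
E2 result:
a | e
1 | 8
5 | 7
8 | 5
Witness: (1, 16) appears 1× in E1 but 0× in E2.

no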